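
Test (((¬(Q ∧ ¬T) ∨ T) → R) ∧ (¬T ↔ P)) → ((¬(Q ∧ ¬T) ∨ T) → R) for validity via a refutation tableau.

Valid

Assume the negation and expand:
Initial set: {¬((((¬(Q ∧ ¬T) ∨ T) → R) ∧ (¬T ↔ P)) → ((¬(Q ∧ ¬T) ∨ T) → R))}.
¬((((¬(Q ∧ ¬T) ∨ T) → R) ∧ (¬T ↔ P)) → ((¬(Q ∧ ¬T) ∨ T) → R)): α-rule — add (((¬(Q ∧ ¬T) ∨ T) → R) ∧ (¬T ↔ P)), ¬((¬(Q ∧ ¬T) ∨ T) → R).
(((¬(Q ∧ ¬T) ∨ T) → R) ∧ (¬T ↔ P)): α-rule — add ((¬(Q ∧ ¬T) ∨ T) → R), (¬T ↔ P).
¬((¬(Q ∧ ¬T) ∨ T) → R): α-rule — add (¬(Q ∧ ¬T) ∨ T), ¬R.
((¬(Q ∧ ¬T) ∨ T) → R): β-rule — branch into ¬(¬(Q ∧ ¬T) ∨ T)  //  R.
  branch 1 (add ¬(¬(Q ∧ ¬T) ∨ T)):
    ¬(¬(Q ∧ ¬T) ∨ T): α-rule — add ¬¬(Q ∧ ¬T), ¬T.
    ¬¬(Q ∧ ¬T): α-rule — add Q, ¬T.
    (¬T ↔ P): β-rule — branch into ¬T, P  //  ¬¬T, ¬P.
      branch 1.1 (add ¬T, P):
        (¬(Q ∧ ¬T) ∨ T): β-rule — branch into ¬(Q ∧ ¬T)  //  T.
          branch 1.1.1 (add ¬(Q ∧ ¬T)):
            ¬(Q ∧ ¬T): β-rule — branch into ¬Q  //  ¬¬T.
              branch 1.1.1.1 (add ¬Q):
                × closes — contains both Q and ¬Q.
              branch 1.1.1.2 (add ¬¬T):
                × closes — contains both T and ¬T.
          branch 1.1.2 (add T):
            × closes — contains both T and ¬T.
      branch 1.2 (add ¬¬T, ¬P):
        × closes — contains both T and ¬T.
  branch 2 (add R):
    × closes — contains both R and ¬R.
All 5 branches close.
Every branch closed, so the negation is unsatisfiable and the formula is valid.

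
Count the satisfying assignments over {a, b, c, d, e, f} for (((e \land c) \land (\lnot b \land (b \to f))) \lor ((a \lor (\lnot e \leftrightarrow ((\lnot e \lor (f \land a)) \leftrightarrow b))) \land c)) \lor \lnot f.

Initial set: {((((e \land c) \land (\lnot b \land (b \to f))) \lor ((a \lor (\lnot e \leftrightarrow ((\lnot e \lor (f \land a)) \leftrightarrow b))) \land c)) \lor \lnot f)}.
((((e \land c) \land (\lnot b \land (b \to f))) \lor ((a \lor (\lnot e \leftrightarrow ((\lnot e \lor (f \land a)) \leftrightarrow b))) \land c)) \lor \lnot f): β-rule — branch into (((e \land c) \land (\lnot b \land (b \to f))) \lor ((a \lor (\lnot e \leftrightarrow ((\lnot e \lor (f \land a)) \leftrightarrow b))) \land c))  //  \lnot f.
  branch 1 (add (((e \land c) \land (\lnot b \land (b \to f))) \lor ((a \lor (\lnot e \leftrightarrow ((\lnot e \lor (f \land a)) \leftrightarrow b))) \land c))):
    (((e \land c) \land (\lnot b \land (b \to f))) \lor ((a \lor (\lnot e \leftrightarrow ((\lnot e \lor (f \land a)) \leftrightarrow b))) \land c)): β-rule — branch into ((e \land c) \land (\lnot b \land (b \to f)))  //  ((a \lor (\lnot e \leftrightarrow ((\lnot e \lor (f \land a)) \leftrightarrow b))) \land c).
      branch 1.1 (add ((e \land c) \land (\lnot b \land (b \to f)))):
        ((e \land c) \land (\lnot b \land (b \to f))): α-rule — add (e \land c), (\lnot b \land (b \to f)).
        (e \land c): α-rule — add e, c.
        (\lnot b \land (b \to f)): α-rule — add \lnot b, (b \to f).
        (b \to f): β-rule — branch into \lnot b  //  f.
          branch 1.1.1 (add \lnot b):
            ○ open, literals {b=F, c=T, e=T}.
          branch 1.1.2 (add f):
            ○ open, literals {b=F, c=T, e=T, f=T}.
      branch 1.2 (add ((a \lor (\lnot e \leftrightarrow ((\lnot e \lor (f \land a)) \leftrightarrow b))) \land c)):
        ((a \lor (\lnot e \leftrightarrow ((\lnot e \lor (f \land a)) \leftrightarrow b))) \land c): α-rule — add (a \lor (\lnot e \leftrightarrow ((\lnot e \lor (f \land a)) \leftrightarrow b))), c.
        (a \lor (\lnot e \leftrightarrow ((\lnot e \lor (f \land a)) \leftrightarrow b))): β-rule — branch into a  //  (\lnot e \leftrightarrow ((\lnot e \lor (f \land a)) \leftrightarrow b)).
          branch 1.2.1 (add a):
            ○ open, literals {a=T, c=T}.
          branch 1.2.2 (add (\lnot e \leftrightarrow ((\lnot e \lor (f \land a)) \leftrightarrow b))):
            (\lnot e \leftrightarrow ((\lnot e \lor (f \land a)) \leftrightarrow b)): β-rule — branch into \lnot e, ((\lnot e \lor (f \land a)) \leftrightarrow b)  //  \lnot \lnot e, \lnot ((\lnot e \lor (f \land a)) \leftrightarrow b).
              branch 1.2.2.1 (add \lnot e, ((\lnot e \lor (f \land a)) \leftrightarrow b)):
                ((\lnot e \lor (f \land a)) \leftrightarrow b): β-rule — branch into (\lnot e \lor (f \land a)), b  //  \lnot (\lnot e \lor (f \land a)), \lnot b.
                  branch 1.2.2.1.1 (add (\lnot e \lor (f \land a)), b):
                    (\lnot e \lor (f \land a)): β-rule — branch into \lnot e  //  (f \land a).
                      branch 1.2.2.1.1.1 (add \lnot e):
                        ○ open, literals {b=T, c=T, e=F}.
                      branch 1.2.2.1.1.2 (add (f \land a)):
                        (f \land a): α-rule — add f, a.
                        ○ open, literals {a=T, b=T, c=T, e=F, f=T}.
                  branch 1.2.2.1.2 (add \lnot (\lnot e \lor (f \land a)), \lnot b):
                    \lnot (\lnot e \lor (f \land a)): α-rule — add \lnot \lnot e, \lnot (f \land a).
                    × closes — contains both e and \lnot e.
              branch 1.2.2.2 (add \lnot \lnot e, \lnot ((\lnot e \lor (f \land a)) \leftrightarrow b)):
                \lnot ((\lnot e \lor (f \land a)) \leftrightarrow b): β-rule — branch into (\lnot e \lor (f \land a)), \lnot b  //  \lnot (\lnot e \lor (f \land a)), b.
                  branch 1.2.2.2.1 (add (\lnot e \lor (f \land a)), \lnot b):
                    (\lnot e \lor (f \land a)): β-rule — branch into \lnot e  //  (f \land a).
                      branch 1.2.2.2.1.1 (add \lnot e):
                        × closes — contains both e and \lnot e.
                      branch 1.2.2.2.1.2 (add (f \land a)):
                        (f \land a): α-rule — add f, a.
                        ○ open, literals {a=T, b=F, c=T, e=T, f=T}.
                  branch 1.2.2.2.2 (add \lnot (\lnot e \lor (f \land a)), b):
                    \lnot (\lnot e \lor (f \land a)): α-rule — add \lnot \lnot e, \lnot (f \land a).
                    \lnot (f \land a): β-rule — branch into \lnot f  //  \lnot a.
                      branch 1.2.2.2.2.1 (add \lnot f):
                        ○ open, literals {b=T, c=T, e=T, f=F}.
                      branch 1.2.2.2.2.2 (add \lnot a):
                        ○ open, literals {a=F, b=T, c=T, e=T}.
  branch 2 (add \lnot f):
    ○ open, literals {f=F}.
2 branches closed, 9 open.
Each open branch fixes some atoms; the unmentioned ones are free. Counting distinct full assignments: branch {b=F, c=T, e=T} (a, d, f) contributes 8 new; branch {b=F, c=T, e=T, f=T} (a, d) contributes 0 new; branch {a=T, c=T} (b, d, e, f) contributes 12 new; branch {b=T, c=T, e=F} (a, d, f) contributes 4 new; branch {a=T, b=T, c=T, e=F, f=T} (d) contributes 0 new; branch {a=T, b=F, c=T, e=T, f=T} (d) contributes 0 new; branch {b=T, c=T, e=T, f=F} (a, d) contributes 2 new; branch {a=F, b=T, c=T, e=T} (d, f) contributes 2 new; branch {f=F} (a, b, c, d, e) contributes 18 new. Total: 46.

46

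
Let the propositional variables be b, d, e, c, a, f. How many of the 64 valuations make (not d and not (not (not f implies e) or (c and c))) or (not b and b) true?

Initial set: {((not d and not (not (not f implies e) or (c and c))) or (not b and b))}.
((not d and not (not (not f implies e) or (c and c))) or (not b and b)): β-rule — branch into (not d and not (not (not f implies e) or (c and c)))  //  (not b and b).
  branch 1 (add (not d and not (not (not f implies e) or (c and c)))):
    (not d and not (not (not f implies e) or (c and c))): α-rule — add not d, not (not (not f implies e) or (c and c)).
    not (not (not f implies e) or (c and c)): α-rule — add not not (not f implies e), not (c and c).
    not not (not f implies e): β-rule — branch into not not f  //  e.
      branch 1.1 (add not not f):
        not (c and c): β-rule — branch into not c  //  not c.
          branch 1.1.1 (add not c):
            ○ open, literals {c=0, d=0, f=1}.
          branch 1.1.2 (add not c):
            ○ open, literals {c=0, d=0, f=1}.
      branch 1.2 (add e):
        not (c and c): β-rule — branch into not c  //  not c.
          branch 1.2.1 (add not c):
            ○ open, literals {c=0, d=0, e=1}.
          branch 1.2.2 (add not c):
            ○ open, literals {c=0, d=0, e=1}.
  branch 2 (add (not b and b)):
    (not b and b): α-rule — add not b, b.
    × closes — contains both b and not b.
1 branch closed, 4 open.
Each open branch fixes some atoms; the unmentioned ones are free. Counting distinct full assignments: branch {c=0, d=0, f=1} (b, e, a) contributes 8 new; branch {c=0, d=0, f=1} (b, e, a) contributes 0 new; branch {c=0, d=0, e=1} (b, a, f) contributes 4 new; branch {c=0, d=0, e=1} (b, a, f) contributes 0 new. Total: 12.

12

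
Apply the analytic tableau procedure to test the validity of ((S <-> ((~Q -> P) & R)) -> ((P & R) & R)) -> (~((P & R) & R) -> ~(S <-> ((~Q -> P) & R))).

Assume the negation and expand:
Initial set: {~(((S <-> ((~Q -> P) & R)) -> ((P & R) & R)) -> (~((P & R) & R) -> ~(S <-> ((~Q -> P) & R))))}.
~(((S <-> ((~Q -> P) & R)) -> ((P & R) & R)) -> (~((P & R) & R) -> ~(S <-> ((~Q -> P) & R)))): α-rule — add ((S <-> ((~Q -> P) & R)) -> ((P & R) & R)), ~(~((P & R) & R) -> ~(S <-> ((~Q -> P) & R))).
~(~((P & R) & R) -> ~(S <-> ((~Q -> P) & R))): α-rule — add ~((P & R) & R), ~~(S <-> ((~Q -> P) & R)).
((S <-> ((~Q -> P) & R)) -> ((P & R) & R)): β-rule — branch into ~(S <-> ((~Q -> P) & R))  //  ((P & R) & R).
  branch 1 (add ~(S <-> ((~Q -> P) & R))):
    ~((P & R) & R): β-rule — branch into ~(P & R)  //  ~R.
      branch 1.1 (add ~(P & R)):
        ~~(S <-> ((~Q -> P) & R)): β-rule — branch into S, ((~Q -> P) & R)  //  ~S, ~((~Q -> P) & R).
          branch 1.1.1 (add S, ((~Q -> P) & R)):
            ((~Q -> P) & R): α-rule — add (~Q -> P), R.
            ~(S <-> ((~Q -> P) & R)): β-rule — branch into S, ~((~Q -> P) & R)  //  ~S, ((~Q -> P) & R).
              branch 1.1.1.1 (add S, ~((~Q -> P) & R)):
                ~(P & R): β-rule — branch into ~P  //  ~R.
                  branch 1.1.1.1.1 (add ~P):
                    (~Q -> P): β-rule — branch into ~~Q  //  P.
                      branch 1.1.1.1.1.1 (add ~~Q):
                        ~((~Q -> P) & R): β-rule — branch into ~(~Q -> P)  //  ~R.
                          branch 1.1.1.1.1.1.1 (add ~(~Q -> P)):
                            ~(~Q -> P): α-rule — add ~Q, ~P.
                            × closes — contains both Q and ~Q.
                          branch 1.1.1.1.1.1.2 (add ~R):
                            × closes — contains both R and ~R.
                      branch 1.1.1.1.1.2 (add P):
                        × closes — contains both P and ~P.
                  branch 1.1.1.1.2 (add ~R):
                    × closes — contains both R and ~R.
              branch 1.1.1.2 (add ~S, ((~Q -> P) & R)):
                × closes — contains both S and ~S.
          branch 1.1.2 (add ~S, ~((~Q -> P) & R)):
            ~(S <-> ((~Q -> P) & R)): β-rule — branch into S, ~((~Q -> P) & R)  //  ~S, ((~Q -> P) & R).
              branch 1.1.2.1 (add S, ~((~Q -> P) & R)):
                × closes — contains both S and ~S.
              branch 1.1.2.2 (add ~S, ((~Q -> P) & R)):
                ((~Q -> P) & R): α-rule — add (~Q -> P), R.
                ~(P & R): β-rule — branch into ~P  //  ~R.
                  branch 1.1.2.2.1 (add ~P):
                    ~((~Q -> P) & R): β-rule — branch into ~(~Q -> P)  //  ~R.
                      branch 1.1.2.2.1.1 (add ~(~Q -> P)):
                        ~(~Q -> P): α-rule — add ~Q, ~P.
                        (~Q -> P): β-rule — branch into ~~Q  //  P.
                          branch 1.1.2.2.1.1.1 (add ~~Q):
                            × closes — contains both Q and ~Q.
                          branch 1.1.2.2.1.1.2 (add P):
                            × closes — contains both P and ~P.
                      branch 1.1.2.2.1.2 (add ~R):
                        × closes — contains both R and ~R.
                  branch 1.1.2.2.2 (add ~R):
                    × closes — contains both R and ~R.
      branch 1.2 (add ~R):
        ~~(S <-> ((~Q -> P) & R)): β-rule — branch into S, ((~Q -> P) & R)  //  ~S, ~((~Q -> P) & R).
          branch 1.2.1 (add S, ((~Q -> P) & R)):
            ((~Q -> P) & R): α-rule — add (~Q -> P), R.
            × closes — contains both R and ~R.
          branch 1.2.2 (add ~S, ~((~Q -> P) & R)):
            ~(S <-> ((~Q -> P) & R)): β-rule — branch into S, ~((~Q -> P) & R)  //  ~S, ((~Q -> P) & R).
              branch 1.2.2.1 (add S, ~((~Q -> P) & R)):
                × closes — contains both S and ~S.
              branch 1.2.2.2 (add ~S, ((~Q -> P) & R)):
                ((~Q -> P) & R): α-rule — add (~Q -> P), R.
                × closes — contains both R and ~R.
  branch 2 (add ((P & R) & R)):
    ((P & R) & R): α-rule — add (P & R), R.
    (P & R): α-rule — add P, R.
    ~((P & R) & R): β-rule — branch into ~(P & R)  //  ~R.
      branch 2.1 (add ~(P & R)):
        ~~(S <-> ((~Q -> P) & R)): β-rule — branch into S, ((~Q -> P) & R)  //  ~S, ~((~Q -> P) & R).
          branch 2.1.1 (add S, ((~Q -> P) & R)):
            ((~Q -> P) & R): α-rule — add (~Q -> P), R.
            ~(P & R): β-rule — branch into ~P  //  ~R.
              branch 2.1.1.1 (add ~P):
                × closes — contains both P and ~P.
              branch 2.1.1.2 (add ~R):
                × closes — contains both R and ~R.
          branch 2.1.2 (add ~S, ~((~Q -> P) & R)):
            ~(P & R): β-rule — branch into ~P  //  ~R.
              branch 2.1.2.1 (add ~P):
                × closes — contains both P and ~P.
              branch 2.1.2.2 (add ~R):
                × closes — contains both R and ~R.
      branch 2.2 (add ~R):
        × closes — contains both R and ~R.
All 18 branches close.
Every branch closed, so the negation is unsatisfiable and the formula is valid.

Valid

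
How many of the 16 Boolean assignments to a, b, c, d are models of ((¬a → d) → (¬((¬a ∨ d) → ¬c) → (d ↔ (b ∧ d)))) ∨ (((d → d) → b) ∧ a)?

14

Initial set: {T (((¬a → d) → (¬((¬a ∨ d) → ¬c) → (d ↔ (b ∧ d)))) ∨ (((d → d) → b) ∧ a))}.
T (((¬a → d) → (¬((¬a ∨ d) → ¬c) → (d ↔ (b ∧ d)))) ∨ (((d → d) → b) ∧ a)): β-rule — branch into T ((¬a → d) → (¬((¬a ∨ d) → ¬c) → (d ↔ (b ∧ d))))  //  T (((d → d) → b) ∧ a).
  branch 1 (add T ((¬a → d) → (¬((¬a ∨ d) → ¬c) → (d ↔ (b ∧ d))))):
    T ((¬a → d) → (¬((¬a ∨ d) → ¬c) → (d ↔ (b ∧ d)))): β-rule — branch into F (¬a → d)  //  T (¬((¬a ∨ d) → ¬c) → (d ↔ (b ∧ d))).
      branch 1.1 (add F (¬a → d)):
        F (¬a → d): α-rule — add T ¬a, F d.
        ○ open, literals {a=false, d=false}.
      branch 1.2 (add T (¬((¬a ∨ d) → ¬c) → (d ↔ (b ∧ d)))):
        T (¬((¬a ∨ d) → ¬c) → (d ↔ (b ∧ d))): β-rule — branch into F ¬((¬a ∨ d) → ¬c)  //  T (d ↔ (b ∧ d)).
          branch 1.2.1 (add F ¬((¬a ∨ d) → ¬c)):
            F ¬((¬a ∨ d) → ¬c): β-rule — branch into F (¬a ∨ d)  //  T ¬c.
              branch 1.2.1.1 (add F (¬a ∨ d)):
                F (¬a ∨ d): α-rule — add F ¬a, F d.
                ○ open, literals {a=true, d=false}.
              branch 1.2.1.2 (add T ¬c):
                ○ open, literals {c=false}.
          branch 1.2.2 (add T (d ↔ (b ∧ d))):
            T (d ↔ (b ∧ d)): β-rule — branch into T d, T (b ∧ d)  //  F d, F (b ∧ d).
              branch 1.2.2.1 (add T d, T (b ∧ d)):
                T (b ∧ d): α-rule — add T b, T d.
                ○ open, literals {b=true, d=true}.
              branch 1.2.2.2 (add F d, F (b ∧ d)):
                F (b ∧ d): β-rule — branch into F b  //  F d.
                  branch 1.2.2.2.1 (add F b):
                    ○ open, literals {b=false, d=false}.
                  branch 1.2.2.2.2 (add F d):
                    ○ open, literals {d=false}.
  branch 2 (add T (((d → d) → b) ∧ a)):
    T (((d → d) → b) ∧ a): α-rule — add T ((d → d) → b), T a.
    T ((d → d) → b): β-rule — branch into F (d → d)  //  T b.
      branch 2.1 (add F (d → d)):
        F (d → d): α-rule — add T d, F d.
        × closes — contains both d and ¬d.
      branch 2.2 (add T b):
        ○ open, literals {a=true, b=true}.
1 branch closed, 7 open.
Each open branch fixes some atoms; the unmentioned ones are free. Counting distinct full assignments: branch {a=false, d=false} (b, c) contributes 4 new; branch {a=true, d=false} (b, c) contributes 4 new; branch {c=false} (a, b, d) contributes 4 new; branch {b=true, d=true} (a, c) contributes 2 new; branch {b=false, d=false} (a, c) contributes 0 new; branch {d=false} (a, b, c) contributes 0 new; branch {a=true, b=true} (c, d) contributes 0 new. Total: 14.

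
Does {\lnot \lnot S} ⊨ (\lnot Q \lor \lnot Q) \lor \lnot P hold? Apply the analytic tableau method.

Initial set: {\lnot \lnot S; \lnot ((\lnot Q \lor \lnot Q) \lor \lnot P)}.
\lnot \lnot S: drop double negation, giving S.
\lnot ((\lnot Q \lor \lnot Q) \lor \lnot P): α-rule — add \lnot (\lnot Q \lor \lnot Q), \lnot \lnot P.
\lnot (\lnot Q \lor \lnot Q): α-rule — add \lnot \lnot Q, \lnot \lnot Q.
○ open, literals {P=1, Q=1, S=1}.
0 branches closed, 1 open.
An open branch gives a countermodel: P=1, Q=1, S=1 (unmentioned atoms arbitrary); the premises hold there but the conclusion fails.

No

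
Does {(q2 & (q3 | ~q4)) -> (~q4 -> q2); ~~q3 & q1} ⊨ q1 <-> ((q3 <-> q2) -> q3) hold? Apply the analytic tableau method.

Initial set: {T ((q2 & (q3 | ~q4)) -> (~q4 -> q2)); T (~~q3 & q1); F (q1 <-> ((q3 <-> q2) -> q3))}.
T (~~q3 & q1): α-rule — add T ~~q3, T q1.
T ~~q3: drop double negation, giving T q3.
T ((q2 & (q3 | ~q4)) -> (~q4 -> q2)): β-rule — branch into F (q2 & (q3 | ~q4))  //  T (~q4 -> q2).
  branch 1 (add F (q2 & (q3 | ~q4))):
    F (q1 <-> ((q3 <-> q2) -> q3)): β-rule — branch into T q1, F ((q3 <-> q2) -> q3)  //  F q1, T ((q3 <-> q2) -> q3).
      branch 1.1 (add T q1, F ((q3 <-> q2) -> q3)):
        F ((q3 <-> q2) -> q3): α-rule — add T (q3 <-> q2), F q3.
        × closes — contains both q3 and ~q3.
      branch 1.2 (add F q1, T ((q3 <-> q2) -> q3)):
        × closes — contains both q1 and ~q1.
  branch 2 (add T (~q4 -> q2)):
    F (q1 <-> ((q3 <-> q2) -> q3)): β-rule — branch into T q1, F ((q3 <-> q2) -> q3)  //  F q1, T ((q3 <-> q2) -> q3).
      branch 2.1 (add T q1, F ((q3 <-> q2) -> q3)):
        F ((q3 <-> q2) -> q3): α-rule — add T (q3 <-> q2), F q3.
        × closes — contains both q3 and ~q3.
      branch 2.2 (add F q1, T ((q3 <-> q2) -> q3)):
        × closes — contains both q1 and ~q1.
All 4 branches close.
Every branch closed, so the premises entail the conclusion.

Yes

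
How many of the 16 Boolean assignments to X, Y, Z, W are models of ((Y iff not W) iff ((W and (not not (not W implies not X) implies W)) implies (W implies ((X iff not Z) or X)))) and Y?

Initial set: {(((Y iff not W) iff ((W and (not not (not W implies not X) implies W)) implies (W implies ((X iff not Z) or X)))) and Y)}.
(((Y iff not W) iff ((W and (not not (not W implies not X) implies W)) implies (W implies ((X iff not Z) or X)))) and Y): α-rule — add ((Y iff not W) iff ((W and (not not (not W implies not X) implies W)) implies (W implies ((X iff not Z) or X)))), Y.
((Y iff not W) iff ((W and (not not (not W implies not X) implies W)) implies (W implies ((X iff not Z) or X)))): β-rule — branch into (Y iff not W), ((W and (not not (not W implies not X) implies W)) implies (W implies ((X iff not Z) or X)))  //  not (Y iff not W), not ((W and (not not (not W implies not X) implies W)) implies (W implies ((X iff not Z) or X))).
  branch 1 (add (Y iff not W), ((W and (not not (not W implies not X) implies W)) implies (W implies ((X iff not Z) or X)))):
    (Y iff not W): β-rule — branch into Y, not W  //  not Y, not not W.
      branch 1.1 (add Y, not W):
        ((W and (not not (not W implies not X) implies W)) implies (W implies ((X iff not Z) or X))): β-rule — branch into not (W and (not not (not W implies not X) implies W))  //  (W implies ((X iff not Z) or X)).
          branch 1.1.1 (add not (W and (not not (not W implies not X) implies W))):
            not (W and (not not (not W implies not X) implies W)): β-rule — branch into not W  //  not (not not (not W implies not X) implies W).
              branch 1.1.1.1 (add not W):
                ○ open, literals {W=0, Y=1}.
              branch 1.1.1.2 (add not (not not (not W implies not X) implies W)):
                not (not not (not W implies not X) implies W): α-rule — add not not (not W implies not X), not W.
                not not (not W implies not X): drop double negation, giving (not W implies not X).
                (not W implies not X): β-rule — branch into not not W  //  not X.
                  branch 1.1.1.2.1 (add not not W):
                    × closes — contains both W and not W.
                  branch 1.1.1.2.2 (add not X):
                    ○ open, literals {W=0, X=0, Y=1}.
          branch 1.1.2 (add (W implies ((X iff not Z) or X))):
            (W implies ((X iff not Z) or X)): β-rule — branch into not W  //  ((X iff not Z) or X).
              branch 1.1.2.1 (add not W):
                ○ open, literals {W=0, Y=1}.
              branch 1.1.2.2 (add ((X iff not Z) or X)):
                ((X iff not Z) or X): β-rule — branch into (X iff not Z)  //  X.
                  branch 1.1.2.2.1 (add (X iff not Z)):
                    (X iff not Z): β-rule — branch into X, not Z  //  not X, not not Z.
                      branch 1.1.2.2.1.1 (add X, not Z):
                        ○ open, literals {W=0, X=1, Y=1, Z=0}.
                      branch 1.1.2.2.1.2 (add not X, not not Z):
                        ○ open, literals {W=0, X=0, Y=1, Z=1}.
                  branch 1.1.2.2.2 (add X):
                    ○ open, literals {W=0, X=1, Y=1}.
      branch 1.2 (add not Y, not not W):
        × closes — contains both Y and not Y.
  branch 2 (add not (Y iff not W), not ((W and (not not (not W implies not X) implies W)) implies (W implies ((X iff not Z) or X)))):
    not ((W and (not not (not W implies not X) implies W)) implies (W implies ((X iff not Z) or X))): α-rule — add (W and (not not (not W implies not X) implies W)), not (W implies ((X iff not Z) or X)).
    (W and (not not (not W implies not X) implies W)): α-rule — add W, (not not (not W implies not X) implies W).
    not (W implies ((X iff not Z) or X)): α-rule — add W, not ((X iff not Z) or X).
    not ((X iff not Z) or X): α-rule — add not (X iff not Z), not X.
    not (Y iff not W): β-rule — branch into Y, not not W  //  not Y, not W.
      branch 2.1 (add Y, not not W):
        (not not (not W implies not X) implies W): β-rule — branch into not not not (not W implies not X)  //  W.
          branch 2.1.1 (add not not not (not W implies not X)):
            not not not (not W implies not X): drop double negation, giving not (not W implies not X).
            not (not W implies not X): α-rule — add not W, not not X.
            × closes — contains both W and not W.
          branch 2.1.2 (add W):
            not (X iff not Z): β-rule — branch into X, not not Z  //  not X, not Z.
              branch 2.1.2.1 (add X, not not Z):
                × closes — contains both X and not X.
              branch 2.1.2.2 (add not X, not Z):
                ○ open, literals {W=1, X=0, Y=1, Z=0}.
      branch 2.2 (add not Y, not W):
        × closes — contains both Y and not Y.
5 branches closed, 7 open.
Each open branch fixes some atoms; the unmentioned ones are free. Counting distinct full assignments: branch {W=0, Y=1} (X, Z) contributes 4 new; branch {W=0, X=0, Y=1} (Z) contributes 0 new; branch {W=0, Y=1} (X, Z) contributes 0 new; branch {W=0, X=1, Y=1, Z=0} (none free) contributes 0 new; branch {W=0, X=0, Y=1, Z=1} (none free) contributes 0 new; branch {W=0, X=1, Y=1} (Z) contributes 0 new; branch {W=1, X=0, Y=1, Z=0} (none free) contributes 1 new. Total: 5.

5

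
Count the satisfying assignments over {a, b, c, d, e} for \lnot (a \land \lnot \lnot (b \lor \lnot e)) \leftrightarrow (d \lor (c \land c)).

18

Initial set: {T (\lnot (a \land \lnot \lnot (b \lor \lnot e)) \leftrightarrow (d \lor (c \land c)))}.
T (\lnot (a \land \lnot \lnot (b \lor \lnot e)) \leftrightarrow (d \lor (c \land c))): β-rule — branch into T \lnot (a \land \lnot \lnot (b \lor \lnot e)), T (d \lor (c \land c))  //  F \lnot (a \land \lnot \lnot (b \lor \lnot e)), F (d \lor (c \land c)).
  branch 1 (add T \lnot (a \land \lnot \lnot (b \lor \lnot e)), T (d \lor (c \land c))):
    T \lnot (a \land \lnot \lnot (b \lor \lnot e)): β-rule — branch into F a  //  F \lnot \lnot (b \lor \lnot e).
      branch 1.1 (add F a):
        T (d \lor (c \land c)): β-rule — branch into T d  //  T (c \land c).
          branch 1.1.1 (add T d):
            ○ open, literals {a=0, d=1}.
          branch 1.1.2 (add T (c \land c)):
            T (c \land c): α-rule — add T c, T c.
            ○ open, literals {a=0, c=1}.
      branch 1.2 (add F \lnot \lnot (b \lor \lnot e)):
        F \lnot \lnot (b \lor \lnot e): drop double negation, giving F (b \lor \lnot e).
        F (b \lor \lnot e): α-rule — add F b, F \lnot e.
        T (d \lor (c \land c)): β-rule — branch into T d  //  T (c \land c).
          branch 1.2.1 (add T d):
            ○ open, literals {b=0, d=1, e=1}.
          branch 1.2.2 (add T (c \land c)):
            T (c \land c): α-rule — add T c, T c.
            ○ open, literals {b=0, c=1, e=1}.
  branch 2 (add F \lnot (a \land \lnot \lnot (b \lor \lnot e)), F (d \lor (c \land c))):
    F \lnot (a \land \lnot \lnot (b \lor \lnot e)): α-rule — add T a, T \lnot \lnot (b \lor \lnot e).
    F (d \lor (c \land c)): α-rule — add F d, F (c \land c).
    T \lnot \lnot (b \lor \lnot e): drop double negation, giving T (b \lor \lnot e).
    F (c \land c): β-rule — branch into F c  //  F c.
      branch 2.1 (add F c):
        T (b \lor \lnot e): β-rule — branch into T b  //  T \lnot e.
          branch 2.1.1 (add T b):
            ○ open, literals {a=1, b=1, c=0, d=0}.
          branch 2.1.2 (add T \lnot e):
            ○ open, literals {a=1, c=0, d=0, e=0}.
      branch 2.2 (add F c):
        T (b \lor \lnot e): β-rule — branch into T b  //  T \lnot e.
          branch 2.2.1 (add T b):
            ○ open, literals {a=1, b=1, c=0, d=0}.
          branch 2.2.2 (add T \lnot e):
            ○ open, literals {a=1, c=0, d=0, e=0}.
0 branches closed, 8 open.
Each open branch fixes some atoms; the unmentioned ones are free. Counting distinct full assignments: branch {a=0, d=1} (b, c, e) contributes 8 new; branch {a=0, c=1} (b, d, e) contributes 4 new; branch {b=0, d=1, e=1} (a, c) contributes 2 new; branch {b=0, c=1, e=1} (a, d) contributes 1 new; branch {a=1, b=1, c=0, d=0} (e) contributes 2 new; branch {a=1, c=0, d=0, e=0} (b) contributes 1 new; branch {a=1, b=1, c=0, d=0} (e) contributes 0 new; branch {a=1, c=0, d=0, e=0} (b) contributes 0 new. Total: 18.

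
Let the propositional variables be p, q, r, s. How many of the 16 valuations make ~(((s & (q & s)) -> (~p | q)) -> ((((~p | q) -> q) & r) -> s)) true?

3

Initial set: {~(((s & (q & s)) -> (~p | q)) -> ((((~p | q) -> q) & r) -> s))}.
~(((s & (q & s)) -> (~p | q)) -> ((((~p | q) -> q) & r) -> s)): α-rule — add ((s & (q & s)) -> (~p | q)), ~((((~p | q) -> q) & r) -> s).
~((((~p | q) -> q) & r) -> s): α-rule — add (((~p | q) -> q) & r), ~s.
(((~p | q) -> q) & r): α-rule — add ((~p | q) -> q), r.
((s & (q & s)) -> (~p | q)): β-rule — branch into ~(s & (q & s))  //  (~p | q).
  branch 1 (add ~(s & (q & s))):
    ((~p | q) -> q): β-rule — branch into ~(~p | q)  //  q.
      branch 1.1 (add ~(~p | q)):
        ~(~p | q): α-rule — add ~~p, ~q.
        ~(s & (q & s)): β-rule — branch into ~s  //  ~(q & s).
          branch 1.1.1 (add ~s):
            ○ open, literals {p=T, q=F, r=T, s=F}.
          branch 1.1.2 (add ~(q & s)):
            ~(q & s): β-rule — branch into ~q  //  ~s.
              branch 1.1.2.1 (add ~q):
                ○ open, literals {p=T, q=F, r=T, s=F}.
              branch 1.1.2.2 (add ~s):
                ○ open, literals {p=T, q=F, r=T, s=F}.
      branch 1.2 (add q):
        ~(s & (q & s)): β-rule — branch into ~s  //  ~(q & s).
          branch 1.2.1 (add ~s):
            ○ open, literals {q=T, r=T, s=F}.
          branch 1.2.2 (add ~(q & s)):
            ~(q & s): β-rule — branch into ~q  //  ~s.
              branch 1.2.2.1 (add ~q):
                × closes — contains both q and ~q.
              branch 1.2.2.2 (add ~s):
                ○ open, literals {q=T, r=T, s=F}.
  branch 2 (add (~p | q)):
    ((~p | q) -> q): β-rule — branch into ~(~p | q)  //  q.
      branch 2.1 (add ~(~p | q)):
        ~(~p | q): α-rule — add ~~p, ~q.
        (~p | q): β-rule — branch into ~p  //  q.
          branch 2.1.1 (add ~p):
            × closes — contains both p and ~p.
          branch 2.1.2 (add q):
            × closes — contains both q and ~q.
      branch 2.2 (add q):
        (~p | q): β-rule — branch into ~p  //  q.
          branch 2.2.1 (add ~p):
            ○ open, literals {p=F, q=T, r=T, s=F}.
          branch 2.2.2 (add q):
            ○ open, literals {q=T, r=T, s=F}.
3 branches closed, 7 open.
Each open branch fixes some atoms; the unmentioned ones are free. Counting distinct full assignments: branch {p=T, q=F, r=T, s=F} (none free) contributes 1 new; branch {p=T, q=F, r=T, s=F} (none free) contributes 0 new; branch {p=T, q=F, r=T, s=F} (none free) contributes 0 new; branch {q=T, r=T, s=F} (p) contributes 2 new; branch {q=T, r=T, s=F} (p) contributes 0 new; branch {p=F, q=T, r=T, s=F} (none free) contributes 0 new; branch {q=T, r=T, s=F} (p) contributes 0 new. Total: 3.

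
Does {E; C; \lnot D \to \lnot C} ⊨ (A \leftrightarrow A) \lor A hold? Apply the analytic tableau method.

Yes

Initial set: {E; C; (\lnot D \to \lnot C); \lnot ((A \leftrightarrow A) \lor A)}.
\lnot ((A \leftrightarrow A) \lor A): α-rule — add \lnot (A \leftrightarrow A), \lnot A.
(\lnot D \to \lnot C): β-rule — branch into \lnot \lnot D  //  \lnot C.
  branch 1 (add \lnot \lnot D):
    \lnot (A \leftrightarrow A): β-rule — branch into A, \lnot A  //  \lnot A, A.
      branch 1.1 (add A, \lnot A):
        × closes — contains both A and \lnot A.
      branch 1.2 (add \lnot A, A):
        × closes — contains both A and \lnot A.
  branch 2 (add \lnot C):
    × closes — contains both C and \lnot C.
All 3 branches close.
Every branch closed, so the premises entail the conclusion.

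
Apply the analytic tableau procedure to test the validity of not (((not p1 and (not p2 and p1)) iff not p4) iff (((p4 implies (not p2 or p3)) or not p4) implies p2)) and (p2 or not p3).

Assume the negation and expand:
Initial set: {F (not (((not p1 and (not p2 and p1)) iff not p4) iff (((p4 implies (not p2 or p3)) or not p4) implies p2)) and (p2 or not p3))}.
F (not (((not p1 and (not p2 and p1)) iff not p4) iff (((p4 implies (not p2 or p3)) or not p4) implies p2)) and (p2 or not p3)): β-rule — branch into F not (((not p1 and (not p2 and p1)) iff not p4) iff (((p4 implies (not p2 or p3)) or not p4) implies p2))  //  F (p2 or not p3).
  branch 1 (add F not (((not p1 and (not p2 and p1)) iff not p4) iff (((p4 implies (not p2 or p3)) or not p4) implies p2))):
    F not (((not p1 and (not p2 and p1)) iff not p4) iff (((p4 implies (not p2 or p3)) or not p4) implies p2)): β-rule — branch into T ((not p1 and (not p2 and p1)) iff not p4), T (((p4 implies (not p2 or p3)) or not p4) implies p2)  //  F ((not p1 and (not p2 and p1)) iff not p4), F (((p4 implies (not p2 or p3)) or not p4) implies p2).
      branch 1.1 (add T ((not p1 and (not p2 and p1)) iff not p4), T (((p4 implies (not p2 or p3)) or not p4) implies p2)):
        T ((not p1 and (not p2 and p1)) iff not p4): β-rule — branch into T (not p1 and (not p2 and p1)), T not p4  //  F (not p1 and (not p2 and p1)), F not p4.
          branch 1.1.1 (add T (not p1 and (not p2 and p1)), T not p4):
            T (not p1 and (not p2 and p1)): α-rule — add T not p1, T (not p2 and p1).
            T (not p2 and p1): α-rule — add T not p2, T p1.
            × closes — contains both p1 and not p1.
          branch 1.1.2 (add F (not p1 and (not p2 and p1)), F not p4):
            T (((p4 implies (not p2 or p3)) or not p4) implies p2): β-rule — branch into F ((p4 implies (not p2 or p3)) or not p4)  //  T p2.
              branch 1.1.2.1 (add F ((p4 implies (not p2 or p3)) or not p4)):
                F ((p4 implies (not p2 or p3)) or not p4): α-rule — add F (p4 implies (not p2 or p3)), F not p4.
                F (p4 implies (not p2 or p3)): α-rule — add T p4, F (not p2 or p3).
                F (not p2 or p3): α-rule — add F not p2, F p3.
                F (not p1 and (not p2 and p1)): β-rule — branch into F not p1  //  F (not p2 and p1).
                  branch 1.1.2.1.1 (add F not p1):
                    ○ open, literals {p1=1, p2=1, p3=0, p4=1}.
                  branch 1.1.2.1.2 (add F (not p2 and p1)):
                    F (not p2 and p1): β-rule — branch into F not p2  //  F p1.
                      branch 1.1.2.1.2.1 (add F not p2):
                        ○ open, literals {p2=1, p3=0, p4=1}.
                      branch 1.1.2.1.2.2 (add F p1):
                        ○ open, literals {p1=0, p2=1, p3=0, p4=1}.
              branch 1.1.2.2 (add T p2):
                F (not p1 and (not p2 and p1)): β-rule — branch into F not p1  //  F (not p2 and p1).
                  branch 1.1.2.2.1 (add F not p1):
                    ○ open, literals {p1=1, p2=1, p4=1}.
                  branch 1.1.2.2.2 (add F (not p2 and p1)):
                    F (not p2 and p1): β-rule — branch into F not p2  //  F p1.
                      branch 1.1.2.2.2.1 (add F not p2):
                        ○ open, literals {p2=1, p4=1}.
                      branch 1.1.2.2.2.2 (add F p1):
                        ○ open, literals {p1=0, p2=1, p4=1}.
      branch 1.2 (add F ((not p1 and (not p2 and p1)) iff not p4), F (((p4 implies (not p2 or p3)) or not p4) implies p2)):
        F (((p4 implies (not p2 or p3)) or not p4) implies p2): α-rule — add T ((p4 implies (not p2 or p3)) or not p4), F p2.
        F ((not p1 and (not p2 and p1)) iff not p4): β-rule — branch into T (not p1 and (not p2 and p1)), F not p4  //  F (not p1 and (not p2 and p1)), T not p4.
          branch 1.2.1 (add T (not p1 and (not p2 and p1)), F not p4):
            T (not p1 and (not p2 and p1)): α-rule — add T not p1, T (not p2 and p1).
            T (not p2 and p1): α-rule — add T not p2, T p1.
            × closes — contains both p1 and not p1.
          branch 1.2.2 (add F (not p1 and (not p2 and p1)), T not p4):
            T ((p4 implies (not p2 or p3)) or not p4): β-rule — branch into T (p4 implies (not p2 or p3))  //  T not p4.
              branch 1.2.2.1 (add T (p4 implies (not p2 or p3))):
                F (not p1 and (not p2 and p1)): β-rule — branch into F not p1  //  F (not p2 and p1).
                  branch 1.2.2.1.1 (add F not p1):
                    T (p4 implies (not p2 or p3)): β-rule — branch into F p4  //  T (not p2 or p3).
                      branch 1.2.2.1.1.1 (add F p4):
                        ○ open, literals {p1=1, p2=0, p4=0}.
                      branch 1.2.2.1.1.2 (add T (not p2 or p3)):
                        T (not p2 or p3): β-rule — branch into T not p2  //  T p3.
                          branch 1.2.2.1.1.2.1 (add T not p2):
                            ○ open, literals {p1=1, p2=0, p4=0}.
                          branch 1.2.2.1.1.2.2 (add T p3):
                            ○ open, literals {p1=1, p2=0, p3=1, p4=0}.
                  branch 1.2.2.1.2 (add F (not p2 and p1)):
                    T (p4 implies (not p2 or p3)): β-rule — branch into F p4  //  T (not p2 or p3).
                      branch 1.2.2.1.2.1 (add F p4):
                        F (not p2 and p1): β-rule — branch into F not p2  //  F p1.
                          branch 1.2.2.1.2.1.1 (add F not p2):
                            × closes — contains both p2 and not p2.
                          branch 1.2.2.1.2.1.2 (add F p1):
                            ○ open, literals {p1=0, p2=0, p4=0}.
                      branch 1.2.2.1.2.2 (add T (not p2 or p3)):
                        F (not p2 and p1): β-rule — branch into F not p2  //  F p1.
                          branch 1.2.2.1.2.2.1 (add F not p2):
                            × closes — contains both p2 and not p2.
                          branch 1.2.2.1.2.2.2 (add F p1):
                            T (not p2 or p3): β-rule — branch into T not p2  //  T p3.
                              branch 1.2.2.1.2.2.2.1 (add T not p2):
                                ○ open, literals {p1=0, p2=0, p4=0}.
                              branch 1.2.2.1.2.2.2.2 (add T p3):
                                ○ open, literals {p1=0, p2=0, p3=1, p4=0}.
              branch 1.2.2.2 (add T not p4):
                F (not p1 and (not p2 and p1)): β-rule — branch into F not p1  //  F (not p2 and p1).
                  branch 1.2.2.2.1 (add F not p1):
                    ○ open, literals {p1=1, p2=0, p4=0}.
                  branch 1.2.2.2.2 (add F (not p2 and p1)):
                    F (not p2 and p1): β-rule — branch into F not p2  //  F p1.
                      branch 1.2.2.2.2.1 (add F not p2):
                        × closes — contains both p2 and not p2.
                      branch 1.2.2.2.2.2 (add F p1):
                        ○ open, literals {p1=0, p2=0, p4=0}.
  branch 2 (add F (p2 or not p3)):
    F (p2 or not p3): α-rule — add F p2, F not p3.
    ○ open, literals {p2=0, p3=1}.
5 branches closed, 15 open.
An open branch gives a countermodel: p1=1, p2=1, p3=0, p4=1 (unmentioned atoms arbitrary); under it the original formula is false.

Not valid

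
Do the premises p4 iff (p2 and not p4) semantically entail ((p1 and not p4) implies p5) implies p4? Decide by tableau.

Initial set: {(p4 iff (p2 and not p4)); not (((p1 and not p4) implies p5) implies p4)}.
not (((p1 and not p4) implies p5) implies p4): α-rule — add ((p1 and not p4) implies p5), not p4.
(p4 iff (p2 and not p4)): β-rule — branch into p4, (p2 and not p4)  //  not p4, not (p2 and not p4).
  branch 1 (add p4, (p2 and not p4)):
    × closes — contains both p4 and not p4.
  branch 2 (add not p4, not (p2 and not p4)):
    ((p1 and not p4) implies p5): β-rule — branch into not (p1 and not p4)  //  p5.
      branch 2.1 (add not (p1 and not p4)):
        not (p2 and not p4): β-rule — branch into not p2  //  not not p4.
          branch 2.1.1 (add not p2):
            not (p1 and not p4): β-rule — branch into not p1  //  not not p4.
              branch 2.1.1.1 (add not p1):
                ○ open, literals {p1=0, p2=0, p4=0}.
              branch 2.1.1.2 (add not not p4):
                × closes — contains both p4 and not p4.
          branch 2.1.2 (add not not p4):
            × closes — contains both p4 and not p4.
      branch 2.2 (add p5):
        not (p2 and not p4): β-rule — branch into not p2  //  not not p4.
          branch 2.2.1 (add not p2):
            ○ open, literals {p2=0, p4=0, p5=1}.
          branch 2.2.2 (add not not p4):
            × closes — contains both p4 and not p4.
4 branches closed, 2 open.
An open branch gives a countermodel: p1=0, p2=0, p4=0 (unmentioned atoms arbitrary); the premises hold there but the conclusion fails.

No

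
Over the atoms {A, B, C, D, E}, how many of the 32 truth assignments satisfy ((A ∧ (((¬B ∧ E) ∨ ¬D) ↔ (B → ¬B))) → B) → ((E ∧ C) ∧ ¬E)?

6

Initial set: {(((A ∧ (((¬B ∧ E) ∨ ¬D) ↔ (B → ¬B))) → B) → ((E ∧ C) ∧ ¬E))}.
(((A ∧ (((¬B ∧ E) ∨ ¬D) ↔ (B → ¬B))) → B) → ((E ∧ C) ∧ ¬E)): β-rule — branch into ¬((A ∧ (((¬B ∧ E) ∨ ¬D) ↔ (B → ¬B))) → B)  //  ((E ∧ C) ∧ ¬E).
  branch 1 (add ¬((A ∧ (((¬B ∧ E) ∨ ¬D) ↔ (B → ¬B))) → B)):
    ¬((A ∧ (((¬B ∧ E) ∨ ¬D) ↔ (B → ¬B))) → B): α-rule — add (A ∧ (((¬B ∧ E) ∨ ¬D) ↔ (B → ¬B))), ¬B.
    (A ∧ (((¬B ∧ E) ∨ ¬D) ↔ (B → ¬B))): α-rule — add A, (((¬B ∧ E) ∨ ¬D) ↔ (B → ¬B)).
    (((¬B ∧ E) ∨ ¬D) ↔ (B → ¬B)): β-rule — branch into ((¬B ∧ E) ∨ ¬D), (B → ¬B)  //  ¬((¬B ∧ E) ∨ ¬D), ¬(B → ¬B).
      branch 1.1 (add ((¬B ∧ E) ∨ ¬D), (B → ¬B)):
        ((¬B ∧ E) ∨ ¬D): β-rule — branch into (¬B ∧ E)  //  ¬D.
          branch 1.1.1 (add (¬B ∧ E)):
            (¬B ∧ E): α-rule — add ¬B, E.
            (B → ¬B): β-rule — branch into ¬B  //  ¬B.
              branch 1.1.1.1 (add ¬B):
                ○ open, literals {A=1, B=0, E=1}.
              branch 1.1.1.2 (add ¬B):
                ○ open, literals {A=1, B=0, E=1}.
          branch 1.1.2 (add ¬D):
            (B → ¬B): β-rule — branch into ¬B  //  ¬B.
              branch 1.1.2.1 (add ¬B):
                ○ open, literals {A=1, B=0, D=0}.
              branch 1.1.2.2 (add ¬B):
                ○ open, literals {A=1, B=0, D=0}.
      branch 1.2 (add ¬((¬B ∧ E) ∨ ¬D), ¬(B → ¬B)):
        ¬((¬B ∧ E) ∨ ¬D): α-rule — add ¬(¬B ∧ E), ¬¬D.
        ¬(B → ¬B): α-rule — add B, ¬¬B.
        × closes — contains both B and ¬B.
  branch 2 (add ((E ∧ C) ∧ ¬E)):
    ((E ∧ C) ∧ ¬E): α-rule — add (E ∧ C), ¬E.
    (E ∧ C): α-rule — add E, C.
    × closes — contains both E and ¬E.
2 branches closed, 4 open.
Each open branch fixes some atoms; the unmentioned ones are free. Counting distinct full assignments: branch {A=1, B=0, E=1} (C, D) contributes 4 new; branch {A=1, B=0, E=1} (C, D) contributes 0 new; branch {A=1, B=0, D=0} (C, E) contributes 2 new; branch {A=1, B=0, D=0} (C, E) contributes 0 new. Total: 6.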